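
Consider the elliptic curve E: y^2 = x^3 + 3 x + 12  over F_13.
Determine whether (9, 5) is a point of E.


Check whether y^2 = x^3 + 3 x + 12 (mod 13) for (x, y) = (9, 5).
LHS: y^2 = 5^2 mod 13 = 12
RHS: x^3 + 3 x + 12 = 9^3 + 3*9 + 12 mod 13 = 1
LHS != RHS

No, not on the curve


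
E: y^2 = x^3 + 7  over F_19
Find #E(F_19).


For each x in F_19, count y with y^2 = x^3 + 0 x + 7 mod 19:
  x = 0: RHS = 7, y in [8, 11]  -> 2 point(s)
  x = 8: RHS = 6, y in [5, 14]  -> 2 point(s)
  x = 10: RHS = 0, y in [0]  -> 1 point(s)
  x = 12: RHS = 6, y in [5, 14]  -> 2 point(s)
  x = 13: RHS = 0, y in [0]  -> 1 point(s)
  x = 15: RHS = 0, y in [0]  -> 1 point(s)
  x = 18: RHS = 6, y in [5, 14]  -> 2 point(s)
Affine points: 11. Add the point at infinity: total = 12.

#E(F_19) = 12


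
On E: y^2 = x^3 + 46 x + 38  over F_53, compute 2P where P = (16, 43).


Doubling: s = (3 x1^2 + a) / (2 y1)
s = (3*16^2 + 46) / (2*43) mod 53 = 7
x3 = s^2 - 2 x1 mod 53 = 7^2 - 2*16 = 17
y3 = s (x1 - x3) - y1 mod 53 = 7 * (16 - 17) - 43 = 3

2P = (17, 3)


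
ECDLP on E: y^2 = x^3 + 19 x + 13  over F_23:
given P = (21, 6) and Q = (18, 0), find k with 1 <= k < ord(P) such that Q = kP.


Enumerate multiples of P until we hit Q = (18, 0):
  1P = (21, 6)
  2P = (7, 11)
  3P = (22, 19)
  4P = (11, 9)
  5P = (18, 0)
Match found at i = 5.

k = 5


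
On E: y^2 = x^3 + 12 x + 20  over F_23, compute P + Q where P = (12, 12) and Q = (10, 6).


P != Q, so use the chord formula.
s = (y2 - y1) / (x2 - x1) = (17) / (21) mod 23 = 3
x3 = s^2 - x1 - x2 mod 23 = 3^2 - 12 - 10 = 10
y3 = s (x1 - x3) - y1 mod 23 = 3 * (12 - 10) - 12 = 17

P + Q = (10, 17)


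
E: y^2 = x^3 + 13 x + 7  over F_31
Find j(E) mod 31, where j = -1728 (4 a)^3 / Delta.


Delta = -16(4 a^3 + 27 b^2) mod 31 = 13
-1728 * (4 a)^3 = -1728 * (4*13)^3 mod 31 = 29
j = 29 * 13^(-1) mod 31 = 7

j = 7 (mod 31)


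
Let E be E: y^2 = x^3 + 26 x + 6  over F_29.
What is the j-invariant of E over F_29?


Delta = -16(4 a^3 + 27 b^2) mod 29 = 9
-1728 * (4 a)^3 = -1728 * (4*26)^3 mod 29 = 28
j = 28 * 9^(-1) mod 29 = 16

j = 16 (mod 29)


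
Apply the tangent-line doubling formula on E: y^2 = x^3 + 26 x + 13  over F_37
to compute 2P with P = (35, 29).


Doubling: s = (3 x1^2 + a) / (2 y1)
s = (3*35^2 + 26) / (2*29) mod 37 = 30
x3 = s^2 - 2 x1 mod 37 = 30^2 - 2*35 = 16
y3 = s (x1 - x3) - y1 mod 37 = 30 * (35 - 16) - 29 = 23

2P = (16, 23)


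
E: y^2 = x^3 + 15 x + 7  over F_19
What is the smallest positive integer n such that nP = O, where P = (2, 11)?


Compute successive multiples of P until we hit O:
  1P = (2, 11)
  2P = (1, 17)
  3P = (14, 4)
  4P = (4, 6)
  5P = (5, 6)
  6P = (0, 11)
  7P = (17, 8)
  8P = (16, 7)
  ... (continuing to 27P)
  27P = O

ord(P) = 27


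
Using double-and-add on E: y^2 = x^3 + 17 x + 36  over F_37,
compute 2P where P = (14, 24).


k = 2 = 10_2 (binary, LSB first: 01)
Double-and-add from P = (14, 24):
  bit 0 = 0: acc unchanged = O
  bit 1 = 1: acc = O + (0, 6) = (0, 6)

2P = (0, 6)


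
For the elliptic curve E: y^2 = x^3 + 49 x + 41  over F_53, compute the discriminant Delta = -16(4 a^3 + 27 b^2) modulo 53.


4 a^3 + 27 b^2 = 4*49^3 + 27*41^2 = 470596 + 45387 = 515983
Delta = -16 * (515983) = -8255728
Delta mod 53 = 29

Delta = 29 (mod 53)


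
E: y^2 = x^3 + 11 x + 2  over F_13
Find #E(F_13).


For each x in F_13, count y with y^2 = x^3 + 11 x + 2 mod 13:
  x = 1: RHS = 1, y in [1, 12]  -> 2 point(s)
  x = 3: RHS = 10, y in [6, 7]  -> 2 point(s)
  x = 5: RHS = 0, y in [0]  -> 1 point(s)
  x = 8: RHS = 4, y in [2, 11]  -> 2 point(s)
  x = 12: RHS = 3, y in [4, 9]  -> 2 point(s)
Affine points: 9. Add the point at infinity: total = 10.

#E(F_13) = 10


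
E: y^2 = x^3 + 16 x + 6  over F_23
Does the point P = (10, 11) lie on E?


Check whether y^2 = x^3 + 16 x + 6 (mod 23) for (x, y) = (10, 11).
LHS: y^2 = 11^2 mod 23 = 6
RHS: x^3 + 16 x + 6 = 10^3 + 16*10 + 6 mod 23 = 16
LHS != RHS

No, not on the curve


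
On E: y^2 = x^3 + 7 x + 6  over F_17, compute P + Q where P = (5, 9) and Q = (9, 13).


P != Q, so use the chord formula.
s = (y2 - y1) / (x2 - x1) = (4) / (4) mod 17 = 1
x3 = s^2 - x1 - x2 mod 17 = 1^2 - 5 - 9 = 4
y3 = s (x1 - x3) - y1 mod 17 = 1 * (5 - 4) - 9 = 9

P + Q = (4, 9)


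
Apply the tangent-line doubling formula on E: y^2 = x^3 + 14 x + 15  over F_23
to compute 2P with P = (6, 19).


Doubling: s = (3 x1^2 + a) / (2 y1)
s = (3*6^2 + 14) / (2*19) mod 23 = 2
x3 = s^2 - 2 x1 mod 23 = 2^2 - 2*6 = 15
y3 = s (x1 - x3) - y1 mod 23 = 2 * (6 - 15) - 19 = 9

2P = (15, 9)


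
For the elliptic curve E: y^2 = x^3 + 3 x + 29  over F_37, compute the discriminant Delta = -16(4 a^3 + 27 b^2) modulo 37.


4 a^3 + 27 b^2 = 4*3^3 + 27*29^2 = 108 + 22707 = 22815
Delta = -16 * (22815) = -365040
Delta mod 37 = 2

Delta = 2 (mod 37)


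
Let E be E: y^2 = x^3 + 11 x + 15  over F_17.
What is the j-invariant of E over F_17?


Delta = -16(4 a^3 + 27 b^2) mod 17 = 9
-1728 * (4 a)^3 = -1728 * (4*11)^3 mod 17 = 16
j = 16 * 9^(-1) mod 17 = 15

j = 15 (mod 17)


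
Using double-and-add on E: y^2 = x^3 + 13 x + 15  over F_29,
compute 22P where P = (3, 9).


k = 22 = 10110_2 (binary, LSB first: 01101)
Double-and-add from P = (3, 9):
  bit 0 = 0: acc unchanged = O
  bit 1 = 1: acc = O + (24, 12) = (24, 12)
  bit 2 = 1: acc = (24, 12) + (17, 4) = (26, 23)
  bit 3 = 0: acc unchanged = (26, 23)
  bit 4 = 1: acc = (26, 23) + (2, 7) = (24, 17)

22P = (24, 17)


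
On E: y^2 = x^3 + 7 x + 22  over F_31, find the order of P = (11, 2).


Compute successive multiples of P until we hit O:
  1P = (11, 2)
  2P = (17, 1)
  3P = (28, 6)
  4P = (6, 1)
  5P = (19, 15)
  6P = (8, 30)
  7P = (13, 27)
  8P = (16, 13)
  ... (continuing to 36P)
  36P = O

ord(P) = 36


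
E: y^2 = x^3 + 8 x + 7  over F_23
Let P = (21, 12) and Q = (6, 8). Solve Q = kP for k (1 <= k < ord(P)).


Enumerate multiples of P until we hit Q = (6, 8):
  1P = (21, 12)
  2P = (13, 10)
  3P = (2, 10)
  4P = (6, 15)
  5P = (8, 13)
  6P = (20, 18)
  7P = (18, 16)
  8P = (19, 16)
  9P = (10, 12)
  10P = (15, 11)
  11P = (3, 14)
  12P = (1, 19)
  13P = (9, 16)
  14P = (11, 0)
  15P = (9, 7)
  16P = (1, 4)
  17P = (3, 9)
  18P = (15, 12)
  19P = (10, 11)
  20P = (19, 7)
  21P = (18, 7)
  22P = (20, 5)
  23P = (8, 10)
  24P = (6, 8)
Match found at i = 24.

k = 24


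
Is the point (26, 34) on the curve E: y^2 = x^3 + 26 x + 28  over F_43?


Check whether y^2 = x^3 + 26 x + 28 (mod 43) for (x, y) = (26, 34).
LHS: y^2 = 34^2 mod 43 = 38
RHS: x^3 + 26 x + 28 = 26^3 + 26*26 + 28 mod 43 = 5
LHS != RHS

No, not on the curve


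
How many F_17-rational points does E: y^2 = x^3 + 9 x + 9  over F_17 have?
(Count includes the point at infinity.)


For each x in F_17, count y with y^2 = x^3 + 9 x + 9 mod 17:
  x = 0: RHS = 9, y in [3, 14]  -> 2 point(s)
  x = 1: RHS = 2, y in [6, 11]  -> 2 point(s)
  x = 2: RHS = 1, y in [1, 16]  -> 2 point(s)
  x = 5: RHS = 9, y in [3, 14]  -> 2 point(s)
  x = 8: RHS = 15, y in [7, 10]  -> 2 point(s)
  x = 12: RHS = 9, y in [3, 14]  -> 2 point(s)
  x = 15: RHS = 0, y in [0]  -> 1 point(s)
  x = 16: RHS = 16, y in [4, 13]  -> 2 point(s)
Affine points: 15. Add the point at infinity: total = 16.

#E(F_17) = 16


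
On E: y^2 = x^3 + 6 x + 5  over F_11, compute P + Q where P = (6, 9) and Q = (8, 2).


P != Q, so use the chord formula.
s = (y2 - y1) / (x2 - x1) = (4) / (2) mod 11 = 2
x3 = s^2 - x1 - x2 mod 11 = 2^2 - 6 - 8 = 1
y3 = s (x1 - x3) - y1 mod 11 = 2 * (6 - 1) - 9 = 1

P + Q = (1, 1)


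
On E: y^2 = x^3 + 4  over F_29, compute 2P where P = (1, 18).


Doubling: s = (3 x1^2 + a) / (2 y1)
s = (3*1^2 + 0) / (2*18) mod 29 = 17
x3 = s^2 - 2 x1 mod 29 = 17^2 - 2*1 = 26
y3 = s (x1 - x3) - y1 mod 29 = 17 * (1 - 26) - 18 = 21

2P = (26, 21)


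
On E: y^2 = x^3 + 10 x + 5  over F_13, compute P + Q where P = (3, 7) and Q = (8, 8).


P != Q, so use the chord formula.
s = (y2 - y1) / (x2 - x1) = (1) / (5) mod 13 = 8
x3 = s^2 - x1 - x2 mod 13 = 8^2 - 3 - 8 = 1
y3 = s (x1 - x3) - y1 mod 13 = 8 * (3 - 1) - 7 = 9

P + Q = (1, 9)


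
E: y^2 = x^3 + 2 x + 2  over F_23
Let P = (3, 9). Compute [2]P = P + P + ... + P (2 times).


k = 2 = 10_2 (binary, LSB first: 01)
Double-and-add from P = (3, 9):
  bit 0 = 0: acc unchanged = O
  bit 1 = 1: acc = O + (12, 11) = (12, 11)

2P = (12, 11)


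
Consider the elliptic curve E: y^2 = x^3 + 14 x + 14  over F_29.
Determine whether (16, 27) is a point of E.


Check whether y^2 = x^3 + 14 x + 14 (mod 29) for (x, y) = (16, 27).
LHS: y^2 = 27^2 mod 29 = 4
RHS: x^3 + 14 x + 14 = 16^3 + 14*16 + 14 mod 29 = 13
LHS != RHS

No, not on the curve


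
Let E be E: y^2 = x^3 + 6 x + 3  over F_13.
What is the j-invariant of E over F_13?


Delta = -16(4 a^3 + 27 b^2) mod 13 = 7
-1728 * (4 a)^3 = -1728 * (4*6)^3 mod 13 = 5
j = 5 * 7^(-1) mod 13 = 10

j = 10 (mod 13)


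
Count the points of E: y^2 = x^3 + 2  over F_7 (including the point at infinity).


For each x in F_7, count y with y^2 = x^3 + 0 x + 2 mod 7:
  x = 0: RHS = 2, y in [3, 4]  -> 2 point(s)
  x = 3: RHS = 1, y in [1, 6]  -> 2 point(s)
  x = 5: RHS = 1, y in [1, 6]  -> 2 point(s)
  x = 6: RHS = 1, y in [1, 6]  -> 2 point(s)
Affine points: 8. Add the point at infinity: total = 9.

#E(F_7) = 9


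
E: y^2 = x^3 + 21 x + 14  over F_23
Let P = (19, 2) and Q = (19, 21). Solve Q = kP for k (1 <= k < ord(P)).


Enumerate multiples of P until we hit Q = (19, 21):
  1P = (19, 2)
  2P = (8, 21)
  3P = (14, 4)
  4P = (15, 1)
  5P = (2, 8)
  6P = (3, 14)
  7P = (3, 9)
  8P = (2, 15)
  9P = (15, 22)
  10P = (14, 19)
  11P = (8, 2)
  12P = (19, 21)
Match found at i = 12.

k = 12


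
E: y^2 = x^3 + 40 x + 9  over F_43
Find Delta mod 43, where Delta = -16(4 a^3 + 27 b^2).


4 a^3 + 27 b^2 = 4*40^3 + 27*9^2 = 256000 + 2187 = 258187
Delta = -16 * (258187) = -4130992
Delta mod 43 = 18

Delta = 18 (mod 43)


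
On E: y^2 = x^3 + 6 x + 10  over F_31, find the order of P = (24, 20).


Compute successive multiples of P until we hit O:
  1P = (24, 20)
  2P = (24, 11)
  3P = O

ord(P) = 3


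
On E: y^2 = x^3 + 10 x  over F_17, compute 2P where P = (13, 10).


Doubling: s = (3 x1^2 + a) / (2 y1)
s = (3*13^2 + 10) / (2*10) mod 17 = 8
x3 = s^2 - 2 x1 mod 17 = 8^2 - 2*13 = 4
y3 = s (x1 - x3) - y1 mod 17 = 8 * (13 - 4) - 10 = 11

2P = (4, 11)


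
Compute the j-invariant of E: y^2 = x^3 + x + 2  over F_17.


Delta = -16(4 a^3 + 27 b^2) mod 17 = 10
-1728 * (4 a)^3 = -1728 * (4*1)^3 mod 17 = 10
j = 10 * 10^(-1) mod 17 = 1

j = 1 (mod 17)


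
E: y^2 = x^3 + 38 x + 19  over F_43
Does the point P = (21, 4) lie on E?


Check whether y^2 = x^3 + 38 x + 19 (mod 43) for (x, y) = (21, 4).
LHS: y^2 = 4^2 mod 43 = 16
RHS: x^3 + 38 x + 19 = 21^3 + 38*21 + 19 mod 43 = 16
LHS = RHS

Yes, on the curve


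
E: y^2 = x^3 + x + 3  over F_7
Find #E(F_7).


For each x in F_7, count y with y^2 = x^3 + 1 x + 3 mod 7:
  x = 4: RHS = 1, y in [1, 6]  -> 2 point(s)
  x = 5: RHS = 0, y in [0]  -> 1 point(s)
  x = 6: RHS = 1, y in [1, 6]  -> 2 point(s)
Affine points: 5. Add the point at infinity: total = 6.

#E(F_7) = 6


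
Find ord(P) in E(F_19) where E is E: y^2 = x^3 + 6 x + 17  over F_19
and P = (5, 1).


Compute successive multiples of P until we hit O:
  1P = (5, 1)
  2P = (1, 9)
  3P = (17, 4)
  4P = (3, 9)
  5P = (8, 11)
  6P = (15, 10)
  7P = (0, 13)
  8P = (0, 6)
  ... (continuing to 15P)
  15P = O

ord(P) = 15


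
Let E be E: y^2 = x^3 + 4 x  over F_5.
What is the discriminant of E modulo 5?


4 a^3 + 27 b^2 = 4*4^3 + 27*0^2 = 256 + 0 = 256
Delta = -16 * (256) = -4096
Delta mod 5 = 4

Delta = 4 (mod 5)


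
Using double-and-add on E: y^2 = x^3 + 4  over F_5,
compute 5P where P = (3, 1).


k = 5 = 101_2 (binary, LSB first: 101)
Double-and-add from P = (3, 1):
  bit 0 = 1: acc = O + (3, 1) = (3, 1)
  bit 1 = 0: acc unchanged = (3, 1)
  bit 2 = 1: acc = (3, 1) + (0, 3) = (3, 4)

5P = (3, 4)


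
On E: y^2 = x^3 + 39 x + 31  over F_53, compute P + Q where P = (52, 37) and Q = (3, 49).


P != Q, so use the chord formula.
s = (y2 - y1) / (x2 - x1) = (12) / (4) mod 53 = 3
x3 = s^2 - x1 - x2 mod 53 = 3^2 - 52 - 3 = 7
y3 = s (x1 - x3) - y1 mod 53 = 3 * (52 - 7) - 37 = 45

P + Q = (7, 45)


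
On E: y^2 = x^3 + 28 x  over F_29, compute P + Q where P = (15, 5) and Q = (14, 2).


P != Q, so use the chord formula.
s = (y2 - y1) / (x2 - x1) = (26) / (28) mod 29 = 3
x3 = s^2 - x1 - x2 mod 29 = 3^2 - 15 - 14 = 9
y3 = s (x1 - x3) - y1 mod 29 = 3 * (15 - 9) - 5 = 13

P + Q = (9, 13)


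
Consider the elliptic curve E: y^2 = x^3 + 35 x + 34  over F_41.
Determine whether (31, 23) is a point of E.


Check whether y^2 = x^3 + 35 x + 34 (mod 41) for (x, y) = (31, 23).
LHS: y^2 = 23^2 mod 41 = 37
RHS: x^3 + 35 x + 34 = 31^3 + 35*31 + 34 mod 41 = 37
LHS = RHS

Yes, on the curve


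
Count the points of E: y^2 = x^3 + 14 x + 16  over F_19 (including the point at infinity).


For each x in F_19, count y with y^2 = x^3 + 14 x + 16 mod 19:
  x = 0: RHS = 16, y in [4, 15]  -> 2 point(s)
  x = 3: RHS = 9, y in [3, 16]  -> 2 point(s)
  x = 7: RHS = 1, y in [1, 18]  -> 2 point(s)
  x = 9: RHS = 16, y in [4, 15]  -> 2 point(s)
  x = 10: RHS = 16, y in [4, 15]  -> 2 point(s)
  x = 11: RHS = 0, y in [0]  -> 1 point(s)
  x = 13: RHS = 1, y in [1, 18]  -> 2 point(s)
  x = 14: RHS = 11, y in [7, 12]  -> 2 point(s)
  x = 16: RHS = 4, y in [2, 17]  -> 2 point(s)
  x = 18: RHS = 1, y in [1, 18]  -> 2 point(s)
Affine points: 19. Add the point at infinity: total = 20.

#E(F_19) = 20


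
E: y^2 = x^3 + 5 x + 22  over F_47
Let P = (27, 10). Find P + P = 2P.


Doubling: s = (3 x1^2 + a) / (2 y1)
s = (3*27^2 + 5) / (2*10) mod 47 = 25
x3 = s^2 - 2 x1 mod 47 = 25^2 - 2*27 = 7
y3 = s (x1 - x3) - y1 mod 47 = 25 * (27 - 7) - 10 = 20

2P = (7, 20)


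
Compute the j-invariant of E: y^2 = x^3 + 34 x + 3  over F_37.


Delta = -16(4 a^3 + 27 b^2) mod 37 = 23
-1728 * (4 a)^3 = -1728 * (4*34)^3 mod 37 = 10
j = 10 * 23^(-1) mod 37 = 31

j = 31 (mod 37)


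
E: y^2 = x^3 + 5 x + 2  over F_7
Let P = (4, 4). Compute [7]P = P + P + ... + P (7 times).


k = 7 = 111_2 (binary, LSB first: 111)
Double-and-add from P = (4, 4):
  bit 0 = 1: acc = O + (4, 4) = (4, 4)
  bit 1 = 1: acc = (4, 4) + (1, 1) = (3, 4)
  bit 2 = 1: acc = (3, 4) + (0, 3) = (1, 6)

7P = (1, 6)


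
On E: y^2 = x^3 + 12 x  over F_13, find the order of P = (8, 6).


Compute successive multiples of P until we hit O:
  1P = (8, 6)
  2P = (0, 0)
  3P = (8, 7)
  4P = O

ord(P) = 4


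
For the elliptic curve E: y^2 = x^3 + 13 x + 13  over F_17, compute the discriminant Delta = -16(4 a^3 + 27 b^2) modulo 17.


4 a^3 + 27 b^2 = 4*13^3 + 27*13^2 = 8788 + 4563 = 13351
Delta = -16 * (13351) = -213616
Delta mod 17 = 6

Delta = 6 (mod 17)


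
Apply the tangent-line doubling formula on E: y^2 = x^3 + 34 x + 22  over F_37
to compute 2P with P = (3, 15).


Doubling: s = (3 x1^2 + a) / (2 y1)
s = (3*3^2 + 34) / (2*15) mod 37 = 23
x3 = s^2 - 2 x1 mod 37 = 23^2 - 2*3 = 5
y3 = s (x1 - x3) - y1 mod 37 = 23 * (3 - 5) - 15 = 13

2P = (5, 13)


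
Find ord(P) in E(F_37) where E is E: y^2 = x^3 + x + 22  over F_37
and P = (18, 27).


Compute successive multiples of P until we hit O:
  1P = (18, 27)
  2P = (26, 7)
  3P = (27, 14)
  4P = (32, 22)
  5P = (33, 18)
  6P = (13, 7)
  7P = (22, 31)
  8P = (35, 30)
  ... (continuing to 27P)
  27P = O

ord(P) = 27


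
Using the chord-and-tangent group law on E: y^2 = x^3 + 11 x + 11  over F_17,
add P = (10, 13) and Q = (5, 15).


P != Q, so use the chord formula.
s = (y2 - y1) / (x2 - x1) = (2) / (12) mod 17 = 3
x3 = s^2 - x1 - x2 mod 17 = 3^2 - 10 - 5 = 11
y3 = s (x1 - x3) - y1 mod 17 = 3 * (10 - 11) - 13 = 1

P + Q = (11, 1)


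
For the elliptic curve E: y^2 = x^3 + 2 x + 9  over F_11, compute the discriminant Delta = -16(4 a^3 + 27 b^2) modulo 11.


4 a^3 + 27 b^2 = 4*2^3 + 27*9^2 = 32 + 2187 = 2219
Delta = -16 * (2219) = -35504
Delta mod 11 = 4

Delta = 4 (mod 11)


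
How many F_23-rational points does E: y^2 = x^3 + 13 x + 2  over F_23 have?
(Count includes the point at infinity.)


For each x in F_23, count y with y^2 = x^3 + 13 x + 2 mod 23:
  x = 0: RHS = 2, y in [5, 18]  -> 2 point(s)
  x = 1: RHS = 16, y in [4, 19]  -> 2 point(s)
  x = 2: RHS = 13, y in [6, 17]  -> 2 point(s)
  x = 4: RHS = 3, y in [7, 16]  -> 2 point(s)
  x = 5: RHS = 8, y in [10, 13]  -> 2 point(s)
  x = 11: RHS = 4, y in [2, 21]  -> 2 point(s)
  x = 12: RHS = 0, y in [0]  -> 1 point(s)
  x = 19: RHS = 1, y in [1, 22]  -> 2 point(s)
Affine points: 15. Add the point at infinity: total = 16.

#E(F_23) = 16


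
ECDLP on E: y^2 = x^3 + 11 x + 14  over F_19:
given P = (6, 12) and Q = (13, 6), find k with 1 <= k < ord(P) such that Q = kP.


Enumerate multiples of P until we hit Q = (13, 6):
  1P = (6, 12)
  2P = (8, 5)
  3P = (3, 6)
  4P = (14, 10)
  5P = (5, 2)
  6P = (13, 13)
  7P = (7, 15)
  8P = (15, 18)
  9P = (9, 5)
  10P = (1, 8)
  11P = (2, 14)
  12P = (16, 12)
  13P = (16, 7)
  14P = (2, 5)
  15P = (1, 11)
  16P = (9, 14)
  17P = (15, 1)
  18P = (7, 4)
  19P = (13, 6)
Match found at i = 19.

k = 19


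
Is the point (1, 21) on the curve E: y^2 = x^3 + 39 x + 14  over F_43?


Check whether y^2 = x^3 + 39 x + 14 (mod 43) for (x, y) = (1, 21).
LHS: y^2 = 21^2 mod 43 = 11
RHS: x^3 + 39 x + 14 = 1^3 + 39*1 + 14 mod 43 = 11
LHS = RHS

Yes, on the curve


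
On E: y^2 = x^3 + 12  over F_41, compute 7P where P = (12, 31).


k = 7 = 111_2 (binary, LSB first: 111)
Double-and-add from P = (12, 31):
  bit 0 = 1: acc = O + (12, 31) = (12, 31)
  bit 1 = 1: acc = (12, 31) + (26, 9) = (13, 35)
  bit 2 = 1: acc = (13, 35) + (32, 12) = (17, 13)

7P = (17, 13)


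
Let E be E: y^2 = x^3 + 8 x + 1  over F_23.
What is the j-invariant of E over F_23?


Delta = -16(4 a^3 + 27 b^2) mod 23 = 12
-1728 * (4 a)^3 = -1728 * (4*8)^3 mod 23 = 21
j = 21 * 12^(-1) mod 23 = 19

j = 19 (mod 23)


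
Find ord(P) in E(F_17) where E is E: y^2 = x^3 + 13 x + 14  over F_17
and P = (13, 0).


Compute successive multiples of P until we hit O:
  1P = (13, 0)
  2P = O

ord(P) = 2


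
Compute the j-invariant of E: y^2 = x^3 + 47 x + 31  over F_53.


Delta = -16(4 a^3 + 27 b^2) mod 53 = 41
-1728 * (4 a)^3 = -1728 * (4*47)^3 mod 53 = 30
j = 30 * 41^(-1) mod 53 = 24

j = 24 (mod 53)


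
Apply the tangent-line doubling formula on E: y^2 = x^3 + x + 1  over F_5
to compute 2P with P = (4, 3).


Doubling: s = (3 x1^2 + a) / (2 y1)
s = (3*4^2 + 1) / (2*3) mod 5 = 4
x3 = s^2 - 2 x1 mod 5 = 4^2 - 2*4 = 3
y3 = s (x1 - x3) - y1 mod 5 = 4 * (4 - 3) - 3 = 1

2P = (3, 1)


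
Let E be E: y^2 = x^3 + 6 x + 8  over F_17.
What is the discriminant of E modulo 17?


4 a^3 + 27 b^2 = 4*6^3 + 27*8^2 = 864 + 1728 = 2592
Delta = -16 * (2592) = -41472
Delta mod 17 = 8

Delta = 8 (mod 17)


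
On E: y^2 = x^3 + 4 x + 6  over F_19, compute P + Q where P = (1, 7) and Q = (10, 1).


P != Q, so use the chord formula.
s = (y2 - y1) / (x2 - x1) = (13) / (9) mod 19 = 12
x3 = s^2 - x1 - x2 mod 19 = 12^2 - 1 - 10 = 0
y3 = s (x1 - x3) - y1 mod 19 = 12 * (1 - 0) - 7 = 5

P + Q = (0, 5)


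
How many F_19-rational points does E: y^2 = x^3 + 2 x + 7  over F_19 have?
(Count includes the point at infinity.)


For each x in F_19, count y with y^2 = x^3 + 2 x + 7 mod 19:
  x = 0: RHS = 7, y in [8, 11]  -> 2 point(s)
  x = 2: RHS = 0, y in [0]  -> 1 point(s)
  x = 5: RHS = 9, y in [3, 16]  -> 2 point(s)
  x = 6: RHS = 7, y in [8, 11]  -> 2 point(s)
  x = 10: RHS = 1, y in [1, 18]  -> 2 point(s)
  x = 11: RHS = 11, y in [7, 12]  -> 2 point(s)
  x = 12: RHS = 11, y in [7, 12]  -> 2 point(s)
  x = 13: RHS = 7, y in [8, 11]  -> 2 point(s)
  x = 14: RHS = 5, y in [9, 10]  -> 2 point(s)
  x = 15: RHS = 11, y in [7, 12]  -> 2 point(s)
  x = 18: RHS = 4, y in [2, 17]  -> 2 point(s)
Affine points: 21. Add the point at infinity: total = 22.

#E(F_19) = 22


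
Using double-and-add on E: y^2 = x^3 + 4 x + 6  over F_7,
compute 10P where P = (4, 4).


k = 10 = 1010_2 (binary, LSB first: 0101)
Double-and-add from P = (4, 4):
  bit 0 = 0: acc unchanged = O
  bit 1 = 1: acc = O + (1, 5) = (1, 5)
  bit 2 = 0: acc unchanged = (1, 5)
  bit 3 = 1: acc = (1, 5) + (6, 1) = (4, 3)

10P = (4, 3)


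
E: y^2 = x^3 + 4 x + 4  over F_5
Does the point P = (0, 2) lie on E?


Check whether y^2 = x^3 + 4 x + 4 (mod 5) for (x, y) = (0, 2).
LHS: y^2 = 2^2 mod 5 = 4
RHS: x^3 + 4 x + 4 = 0^3 + 4*0 + 4 mod 5 = 4
LHS = RHS

Yes, on the curve


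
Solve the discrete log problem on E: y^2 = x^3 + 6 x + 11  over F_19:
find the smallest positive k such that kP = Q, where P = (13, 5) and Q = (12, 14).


Enumerate multiples of P until we hit Q = (12, 14):
  1P = (13, 5)
  2P = (12, 14)
Match found at i = 2.

k = 2


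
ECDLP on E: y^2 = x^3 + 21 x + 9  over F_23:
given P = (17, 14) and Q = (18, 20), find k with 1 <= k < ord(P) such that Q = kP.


Enumerate multiples of P until we hit Q = (18, 20):
  1P = (17, 14)
  2P = (18, 20)
Match found at i = 2.

k = 2


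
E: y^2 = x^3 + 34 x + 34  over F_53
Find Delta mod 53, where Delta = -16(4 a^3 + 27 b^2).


4 a^3 + 27 b^2 = 4*34^3 + 27*34^2 = 157216 + 31212 = 188428
Delta = -16 * (188428) = -3014848
Delta mod 53 = 4

Delta = 4 (mod 53)


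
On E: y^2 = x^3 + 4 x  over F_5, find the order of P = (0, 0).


Compute successive multiples of P until we hit O:
  1P = (0, 0)
  2P = O

ord(P) = 2


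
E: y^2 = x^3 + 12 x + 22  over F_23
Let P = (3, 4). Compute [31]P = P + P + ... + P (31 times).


k = 31 = 11111_2 (binary, LSB first: 11111)
Double-and-add from P = (3, 4):
  bit 0 = 1: acc = O + (3, 4) = (3, 4)
  bit 1 = 1: acc = (3, 4) + (21, 6) = (1, 9)
  bit 2 = 1: acc = (1, 9) + (8, 20) = (16, 20)
  bit 3 = 1: acc = (16, 20) + (13, 12) = (19, 18)
  bit 4 = 1: acc = (19, 18) + (5, 0) = (3, 19)

31P = (3, 19)


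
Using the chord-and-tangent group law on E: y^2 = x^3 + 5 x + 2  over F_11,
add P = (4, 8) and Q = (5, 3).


P != Q, so use the chord formula.
s = (y2 - y1) / (x2 - x1) = (6) / (1) mod 11 = 6
x3 = s^2 - x1 - x2 mod 11 = 6^2 - 4 - 5 = 5
y3 = s (x1 - x3) - y1 mod 11 = 6 * (4 - 5) - 8 = 8

P + Q = (5, 8)


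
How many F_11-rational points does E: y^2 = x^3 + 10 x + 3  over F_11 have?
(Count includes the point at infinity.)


For each x in F_11, count y with y^2 = x^3 + 10 x + 3 mod 11:
  x = 0: RHS = 3, y in [5, 6]  -> 2 point(s)
  x = 1: RHS = 3, y in [5, 6]  -> 2 point(s)
  x = 2: RHS = 9, y in [3, 8]  -> 2 point(s)
  x = 3: RHS = 5, y in [4, 7]  -> 2 point(s)
  x = 6: RHS = 4, y in [2, 9]  -> 2 point(s)
  x = 7: RHS = 9, y in [3, 8]  -> 2 point(s)
  x = 8: RHS = 1, y in [1, 10]  -> 2 point(s)
  x = 10: RHS = 3, y in [5, 6]  -> 2 point(s)
Affine points: 16. Add the point at infinity: total = 17.

#E(F_11) = 17


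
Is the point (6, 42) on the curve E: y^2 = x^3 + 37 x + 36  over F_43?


Check whether y^2 = x^3 + 37 x + 36 (mod 43) for (x, y) = (6, 42).
LHS: y^2 = 42^2 mod 43 = 1
RHS: x^3 + 37 x + 36 = 6^3 + 37*6 + 36 mod 43 = 1
LHS = RHS

Yes, on the curve


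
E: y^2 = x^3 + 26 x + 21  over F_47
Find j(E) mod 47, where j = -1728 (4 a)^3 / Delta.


Delta = -16(4 a^3 + 27 b^2) mod 47 = 13
-1728 * (4 a)^3 = -1728 * (4*26)^3 mod 47 = 2
j = 2 * 13^(-1) mod 47 = 11

j = 11 (mod 47)


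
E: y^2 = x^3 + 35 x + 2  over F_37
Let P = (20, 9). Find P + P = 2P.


Doubling: s = (3 x1^2 + a) / (2 y1)
s = (3*20^2 + 35) / (2*9) mod 37 = 9
x3 = s^2 - 2 x1 mod 37 = 9^2 - 2*20 = 4
y3 = s (x1 - x3) - y1 mod 37 = 9 * (20 - 4) - 9 = 24

2P = (4, 24)


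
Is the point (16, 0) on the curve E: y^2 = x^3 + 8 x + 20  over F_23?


Check whether y^2 = x^3 + 8 x + 20 (mod 23) for (x, y) = (16, 0).
LHS: y^2 = 0^2 mod 23 = 0
RHS: x^3 + 8 x + 20 = 16^3 + 8*16 + 20 mod 23 = 12
LHS != RHS

No, not on the curve


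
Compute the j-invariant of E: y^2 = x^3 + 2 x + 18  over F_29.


Delta = -16(4 a^3 + 27 b^2) mod 29 = 25
-1728 * (4 a)^3 = -1728 * (4*2)^3 mod 29 = 25
j = 25 * 25^(-1) mod 29 = 1

j = 1 (mod 29)


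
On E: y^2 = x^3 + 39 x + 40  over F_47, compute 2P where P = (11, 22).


Doubling: s = (3 x1^2 + a) / (2 y1)
s = (3*11^2 + 39) / (2*22) mod 47 = 7
x3 = s^2 - 2 x1 mod 47 = 7^2 - 2*11 = 27
y3 = s (x1 - x3) - y1 mod 47 = 7 * (11 - 27) - 22 = 7

2P = (27, 7)


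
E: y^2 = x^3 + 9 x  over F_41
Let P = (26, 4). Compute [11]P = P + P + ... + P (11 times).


k = 11 = 1011_2 (binary, LSB first: 1101)
Double-and-add from P = (26, 4):
  bit 0 = 1: acc = O + (26, 4) = (26, 4)
  bit 1 = 1: acc = (26, 4) + (32, 16) = (28, 33)
  bit 2 = 0: acc unchanged = (28, 33)
  bit 3 = 1: acc = (28, 33) + (37, 8) = (7, 18)

11P = (7, 18)


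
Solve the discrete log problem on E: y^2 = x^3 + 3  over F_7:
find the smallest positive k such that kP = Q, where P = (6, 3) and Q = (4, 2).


Enumerate multiples of P until we hit Q = (4, 2):
  1P = (6, 3)
  2P = (4, 5)
  3P = (5, 3)
  4P = (3, 4)
  5P = (2, 5)
  6P = (1, 5)
  7P = (1, 2)
  8P = (2, 2)
  9P = (3, 3)
  10P = (5, 4)
  11P = (4, 2)
Match found at i = 11.

k = 11


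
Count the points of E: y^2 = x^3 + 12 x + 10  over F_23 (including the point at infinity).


For each x in F_23, count y with y^2 = x^3 + 12 x + 10 mod 23:
  x = 1: RHS = 0, y in [0]  -> 1 point(s)
  x = 3: RHS = 4, y in [2, 21]  -> 2 point(s)
  x = 7: RHS = 0, y in [0]  -> 1 point(s)
  x = 10: RHS = 3, y in [7, 16]  -> 2 point(s)
  x = 11: RHS = 1, y in [1, 22]  -> 2 point(s)
  x = 14: RHS = 1, y in [1, 22]  -> 2 point(s)
  x = 15: RHS = 0, y in [0]  -> 1 point(s)
  x = 18: RHS = 9, y in [3, 20]  -> 2 point(s)
  x = 19: RHS = 13, y in [6, 17]  -> 2 point(s)
  x = 20: RHS = 16, y in [4, 19]  -> 2 point(s)
  x = 21: RHS = 1, y in [1, 22]  -> 2 point(s)
Affine points: 19. Add the point at infinity: total = 20.

#E(F_23) = 20


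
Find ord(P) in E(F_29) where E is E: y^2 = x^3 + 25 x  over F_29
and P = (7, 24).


Compute successive multiples of P until we hit O:
  1P = (7, 24)
  2P = (22, 2)
  3P = (22, 27)
  4P = (7, 5)
  5P = O

ord(P) = 5


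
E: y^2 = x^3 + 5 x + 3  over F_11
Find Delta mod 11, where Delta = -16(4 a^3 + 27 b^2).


4 a^3 + 27 b^2 = 4*5^3 + 27*3^2 = 500 + 243 = 743
Delta = -16 * (743) = -11888
Delta mod 11 = 3

Delta = 3 (mod 11)


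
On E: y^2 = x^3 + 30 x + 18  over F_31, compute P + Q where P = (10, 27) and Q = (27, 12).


P != Q, so use the chord formula.
s = (y2 - y1) / (x2 - x1) = (16) / (17) mod 31 = 21
x3 = s^2 - x1 - x2 mod 31 = 21^2 - 10 - 27 = 1
y3 = s (x1 - x3) - y1 mod 31 = 21 * (10 - 1) - 27 = 7

P + Q = (1, 7)


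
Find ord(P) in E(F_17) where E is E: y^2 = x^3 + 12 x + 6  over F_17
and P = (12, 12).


Compute successive multiples of P until we hit O:
  1P = (12, 12)
  2P = (8, 11)
  3P = (13, 9)
  4P = (1, 6)
  5P = (5, 15)
  6P = (4, 4)
  7P = (2, 15)
  8P = (7, 12)
  ... (continuing to 23P)
  23P = O

ord(P) = 23


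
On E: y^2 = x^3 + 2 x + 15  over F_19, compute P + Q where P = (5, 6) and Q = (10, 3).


P != Q, so use the chord formula.
s = (y2 - y1) / (x2 - x1) = (16) / (5) mod 19 = 7
x3 = s^2 - x1 - x2 mod 19 = 7^2 - 5 - 10 = 15
y3 = s (x1 - x3) - y1 mod 19 = 7 * (5 - 15) - 6 = 0

P + Q = (15, 0)


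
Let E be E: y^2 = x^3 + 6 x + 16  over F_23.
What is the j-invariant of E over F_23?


Delta = -16(4 a^3 + 27 b^2) mod 23 = 14
-1728 * (4 a)^3 = -1728 * (4*6)^3 mod 23 = 20
j = 20 * 14^(-1) mod 23 = 8

j = 8 (mod 23)


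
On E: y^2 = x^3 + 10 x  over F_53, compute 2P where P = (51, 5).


Doubling: s = (3 x1^2 + a) / (2 y1)
s = (3*51^2 + 10) / (2*5) mod 53 = 34
x3 = s^2 - 2 x1 mod 53 = 34^2 - 2*51 = 47
y3 = s (x1 - x3) - y1 mod 53 = 34 * (51 - 47) - 5 = 25

2P = (47, 25)


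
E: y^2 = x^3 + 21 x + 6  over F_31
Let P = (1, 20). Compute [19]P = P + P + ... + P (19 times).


k = 19 = 10011_2 (binary, LSB first: 11001)
Double-and-add from P = (1, 20):
  bit 0 = 1: acc = O + (1, 20) = (1, 20)
  bit 1 = 1: acc = (1, 20) + (12, 23) = (15, 10)
  bit 2 = 0: acc unchanged = (15, 10)
  bit 3 = 0: acc unchanged = (15, 10)
  bit 4 = 1: acc = (15, 10) + (9, 5) = (12, 8)

19P = (12, 8)


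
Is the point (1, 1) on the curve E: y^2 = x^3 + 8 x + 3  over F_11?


Check whether y^2 = x^3 + 8 x + 3 (mod 11) for (x, y) = (1, 1).
LHS: y^2 = 1^2 mod 11 = 1
RHS: x^3 + 8 x + 3 = 1^3 + 8*1 + 3 mod 11 = 1
LHS = RHS

Yes, on the curve


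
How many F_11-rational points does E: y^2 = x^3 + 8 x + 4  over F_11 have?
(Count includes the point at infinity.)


For each x in F_11, count y with y^2 = x^3 + 8 x + 4 mod 11:
  x = 0: RHS = 4, y in [2, 9]  -> 2 point(s)
  x = 3: RHS = 0, y in [0]  -> 1 point(s)
  x = 4: RHS = 1, y in [1, 10]  -> 2 point(s)
  x = 5: RHS = 4, y in [2, 9]  -> 2 point(s)
  x = 6: RHS = 4, y in [2, 9]  -> 2 point(s)
Affine points: 9. Add the point at infinity: total = 10.

#E(F_11) = 10


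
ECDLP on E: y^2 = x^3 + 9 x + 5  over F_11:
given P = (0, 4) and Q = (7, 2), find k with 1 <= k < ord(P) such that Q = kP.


Enumerate multiples of P until we hit Q = (7, 2):
  1P = (0, 4)
  2P = (9, 1)
  3P = (7, 2)
Match found at i = 3.

k = 3


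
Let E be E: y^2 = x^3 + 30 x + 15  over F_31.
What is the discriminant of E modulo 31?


4 a^3 + 27 b^2 = 4*30^3 + 27*15^2 = 108000 + 6075 = 114075
Delta = -16 * (114075) = -1825200
Delta mod 31 = 18

Delta = 18 (mod 31)


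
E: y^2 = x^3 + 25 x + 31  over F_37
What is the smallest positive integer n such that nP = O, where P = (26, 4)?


Compute successive multiples of P until we hit O:
  1P = (26, 4)
  2P = (34, 15)
  3P = (13, 0)
  4P = (34, 22)
  5P = (26, 33)
  6P = O

ord(P) = 6


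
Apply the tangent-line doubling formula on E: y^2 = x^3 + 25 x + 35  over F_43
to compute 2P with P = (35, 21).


Doubling: s = (3 x1^2 + a) / (2 y1)
s = (3*35^2 + 25) / (2*21) mod 43 = 41
x3 = s^2 - 2 x1 mod 43 = 41^2 - 2*35 = 20
y3 = s (x1 - x3) - y1 mod 43 = 41 * (35 - 20) - 21 = 35

2P = (20, 35)


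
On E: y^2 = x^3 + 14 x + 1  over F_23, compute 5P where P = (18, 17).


k = 5 = 101_2 (binary, LSB first: 101)
Double-and-add from P = (18, 17):
  bit 0 = 1: acc = O + (18, 17) = (18, 17)
  bit 1 = 0: acc unchanged = (18, 17)
  bit 2 = 1: acc = (18, 17) + (3, 22) = (20, 22)

5P = (20, 22)


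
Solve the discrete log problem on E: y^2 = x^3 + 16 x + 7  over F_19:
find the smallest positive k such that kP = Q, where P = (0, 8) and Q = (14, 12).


Enumerate multiples of P until we hit Q = (14, 12):
  1P = (0, 8)
  2P = (1, 10)
  3P = (3, 5)
  4P = (17, 9)
  5P = (7, 5)
  6P = (18, 16)
  7P = (8, 18)
  8P = (9, 14)
  9P = (2, 16)
  10P = (14, 12)
Match found at i = 10.

k = 10


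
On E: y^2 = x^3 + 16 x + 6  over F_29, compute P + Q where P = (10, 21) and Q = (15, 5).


P != Q, so use the chord formula.
s = (y2 - y1) / (x2 - x1) = (13) / (5) mod 29 = 20
x3 = s^2 - x1 - x2 mod 29 = 20^2 - 10 - 15 = 27
y3 = s (x1 - x3) - y1 mod 29 = 20 * (10 - 27) - 21 = 16

P + Q = (27, 16)


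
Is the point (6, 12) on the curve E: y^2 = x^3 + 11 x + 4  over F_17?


Check whether y^2 = x^3 + 11 x + 4 (mod 17) for (x, y) = (6, 12).
LHS: y^2 = 12^2 mod 17 = 8
RHS: x^3 + 11 x + 4 = 6^3 + 11*6 + 4 mod 17 = 14
LHS != RHS

No, not on the curve


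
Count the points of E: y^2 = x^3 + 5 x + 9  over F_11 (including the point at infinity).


For each x in F_11, count y with y^2 = x^3 + 5 x + 9 mod 11:
  x = 0: RHS = 9, y in [3, 8]  -> 2 point(s)
  x = 1: RHS = 4, y in [2, 9]  -> 2 point(s)
  x = 2: RHS = 5, y in [4, 7]  -> 2 point(s)
  x = 4: RHS = 5, y in [4, 7]  -> 2 point(s)
  x = 5: RHS = 5, y in [4, 7]  -> 2 point(s)
  x = 8: RHS = 0, y in [0]  -> 1 point(s)
  x = 10: RHS = 3, y in [5, 6]  -> 2 point(s)
Affine points: 13. Add the point at infinity: total = 14.

#E(F_11) = 14


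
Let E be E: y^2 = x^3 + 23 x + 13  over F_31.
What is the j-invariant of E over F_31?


Delta = -16(4 a^3 + 27 b^2) mod 31 = 29
-1728 * (4 a)^3 = -1728 * (4*23)^3 mod 31 = 23
j = 23 * 29^(-1) mod 31 = 4

j = 4 (mod 31)


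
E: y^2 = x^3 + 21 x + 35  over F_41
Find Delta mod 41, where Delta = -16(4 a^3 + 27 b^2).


4 a^3 + 27 b^2 = 4*21^3 + 27*35^2 = 37044 + 33075 = 70119
Delta = -16 * (70119) = -1121904
Delta mod 41 = 20

Delta = 20 (mod 41)


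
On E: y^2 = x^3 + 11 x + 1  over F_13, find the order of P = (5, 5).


Compute successive multiples of P until we hit O:
  1P = (5, 5)
  2P = (0, 12)
  3P = (11, 6)
  4P = (1, 0)
  5P = (11, 7)
  6P = (0, 1)
  7P = (5, 8)
  8P = O

ord(P) = 8


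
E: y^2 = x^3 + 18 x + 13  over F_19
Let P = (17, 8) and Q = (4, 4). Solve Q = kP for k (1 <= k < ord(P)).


Enumerate multiples of P until we hit Q = (4, 4):
  1P = (17, 8)
  2P = (9, 7)
  3P = (4, 15)
  4P = (2, 0)
  5P = (4, 4)
Match found at i = 5.

k = 5


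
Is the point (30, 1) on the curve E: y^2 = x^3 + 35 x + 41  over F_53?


Check whether y^2 = x^3 + 35 x + 41 (mod 53) for (x, y) = (30, 1).
LHS: y^2 = 1^2 mod 53 = 1
RHS: x^3 + 35 x + 41 = 30^3 + 35*30 + 41 mod 53 = 1
LHS = RHS

Yes, on the curve


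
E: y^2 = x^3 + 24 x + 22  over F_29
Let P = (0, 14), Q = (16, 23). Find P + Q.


P != Q, so use the chord formula.
s = (y2 - y1) / (x2 - x1) = (9) / (16) mod 29 = 6
x3 = s^2 - x1 - x2 mod 29 = 6^2 - 0 - 16 = 20
y3 = s (x1 - x3) - y1 mod 29 = 6 * (0 - 20) - 14 = 11

P + Q = (20, 11)


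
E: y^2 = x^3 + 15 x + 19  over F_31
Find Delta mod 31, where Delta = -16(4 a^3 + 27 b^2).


4 a^3 + 27 b^2 = 4*15^3 + 27*19^2 = 13500 + 9747 = 23247
Delta = -16 * (23247) = -371952
Delta mod 31 = 17

Delta = 17 (mod 31)


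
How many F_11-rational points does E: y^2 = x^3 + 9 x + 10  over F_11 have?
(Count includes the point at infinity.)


For each x in F_11, count y with y^2 = x^3 + 9 x + 10 mod 11:
  x = 1: RHS = 9, y in [3, 8]  -> 2 point(s)
  x = 2: RHS = 3, y in [5, 6]  -> 2 point(s)
  x = 3: RHS = 9, y in [3, 8]  -> 2 point(s)
  x = 4: RHS = 0, y in [0]  -> 1 point(s)
  x = 5: RHS = 4, y in [2, 9]  -> 2 point(s)
  x = 6: RHS = 5, y in [4, 7]  -> 2 point(s)
  x = 7: RHS = 9, y in [3, 8]  -> 2 point(s)
  x = 8: RHS = 0, y in [0]  -> 1 point(s)
  x = 10: RHS = 0, y in [0]  -> 1 point(s)
Affine points: 15. Add the point at infinity: total = 16.

#E(F_11) = 16


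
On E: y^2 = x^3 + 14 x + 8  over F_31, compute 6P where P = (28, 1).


k = 6 = 110_2 (binary, LSB first: 011)
Double-and-add from P = (28, 1):
  bit 0 = 0: acc unchanged = O
  bit 1 = 1: acc = O + (0, 15) = (0, 15)
  bit 2 = 1: acc = (0, 15) + (10, 1) = (18, 4)

6P = (18, 4)


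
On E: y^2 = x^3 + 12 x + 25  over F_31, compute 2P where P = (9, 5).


Doubling: s = (3 x1^2 + a) / (2 y1)
s = (3*9^2 + 12) / (2*5) mod 31 = 10
x3 = s^2 - 2 x1 mod 31 = 10^2 - 2*9 = 20
y3 = s (x1 - x3) - y1 mod 31 = 10 * (9 - 20) - 5 = 9

2P = (20, 9)


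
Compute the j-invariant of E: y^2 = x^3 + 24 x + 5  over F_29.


Delta = -16(4 a^3 + 27 b^2) mod 29 = 13
-1728 * (4 a)^3 = -1728 * (4*24)^3 mod 29 = 19
j = 19 * 13^(-1) mod 29 = 26

j = 26 (mod 29)


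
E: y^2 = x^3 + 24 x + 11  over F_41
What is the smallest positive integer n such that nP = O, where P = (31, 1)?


Compute successive multiples of P until we hit O:
  1P = (31, 1)
  2P = (24, 26)
  3P = (18, 17)
  4P = (35, 26)
  5P = (32, 3)
  6P = (23, 15)
  7P = (8, 10)
  8P = (33, 39)
  ... (continuing to 42P)
  42P = O

ord(P) = 42


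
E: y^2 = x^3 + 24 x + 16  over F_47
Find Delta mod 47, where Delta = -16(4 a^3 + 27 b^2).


4 a^3 + 27 b^2 = 4*24^3 + 27*16^2 = 55296 + 6912 = 62208
Delta = -16 * (62208) = -995328
Delta mod 47 = 38

Delta = 38 (mod 47)


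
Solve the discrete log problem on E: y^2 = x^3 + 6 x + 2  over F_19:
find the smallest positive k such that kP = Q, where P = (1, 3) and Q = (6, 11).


Enumerate multiples of P until we hit Q = (6, 11):
  1P = (1, 3)
  2P = (5, 10)
  3P = (3, 3)
  4P = (15, 16)
  5P = (9, 14)
  6P = (10, 6)
  7P = (6, 8)
  8P = (13, 4)
  9P = (12, 4)
  10P = (17, 18)
  11P = (7, 8)
  12P = (8, 7)
  13P = (8, 12)
  14P = (7, 11)
  15P = (17, 1)
  16P = (12, 15)
  17P = (13, 15)
  18P = (6, 11)
Match found at i = 18.

k = 18


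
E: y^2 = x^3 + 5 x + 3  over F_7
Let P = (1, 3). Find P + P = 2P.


Doubling: s = (3 x1^2 + a) / (2 y1)
s = (3*1^2 + 5) / (2*3) mod 7 = 6
x3 = s^2 - 2 x1 mod 7 = 6^2 - 2*1 = 6
y3 = s (x1 - x3) - y1 mod 7 = 6 * (1 - 6) - 3 = 2

2P = (6, 2)


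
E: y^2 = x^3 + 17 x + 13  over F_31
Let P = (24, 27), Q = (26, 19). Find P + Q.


P != Q, so use the chord formula.
s = (y2 - y1) / (x2 - x1) = (23) / (2) mod 31 = 27
x3 = s^2 - x1 - x2 mod 31 = 27^2 - 24 - 26 = 28
y3 = s (x1 - x3) - y1 mod 31 = 27 * (24 - 28) - 27 = 20

P + Q = (28, 20)


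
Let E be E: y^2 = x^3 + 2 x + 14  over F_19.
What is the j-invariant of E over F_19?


Delta = -16(4 a^3 + 27 b^2) mod 19 = 12
-1728 * (4 a)^3 = -1728 * (4*2)^3 mod 19 = 18
j = 18 * 12^(-1) mod 19 = 11

j = 11 (mod 19)


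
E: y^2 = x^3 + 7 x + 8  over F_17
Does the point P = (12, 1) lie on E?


Check whether y^2 = x^3 + 7 x + 8 (mod 17) for (x, y) = (12, 1).
LHS: y^2 = 1^2 mod 17 = 1
RHS: x^3 + 7 x + 8 = 12^3 + 7*12 + 8 mod 17 = 1
LHS = RHS

Yes, on the curve


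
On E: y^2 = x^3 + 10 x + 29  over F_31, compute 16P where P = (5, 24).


k = 16 = 10000_2 (binary, LSB first: 00001)
Double-and-add from P = (5, 24):
  bit 0 = 0: acc unchanged = O
  bit 1 = 0: acc unchanged = O
  bit 2 = 0: acc unchanged = O
  bit 3 = 0: acc unchanged = O
  bit 4 = 1: acc = O + (1, 3) = (1, 3)

16P = (1, 3)


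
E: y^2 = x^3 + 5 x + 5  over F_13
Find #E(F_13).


For each x in F_13, count y with y^2 = x^3 + 5 x + 5 mod 13:
  x = 2: RHS = 10, y in [6, 7]  -> 2 point(s)
  x = 5: RHS = 12, y in [5, 8]  -> 2 point(s)
  x = 6: RHS = 4, y in [2, 11]  -> 2 point(s)
  x = 9: RHS = 12, y in [5, 8]  -> 2 point(s)
  x = 11: RHS = 0, y in [0]  -> 1 point(s)
  x = 12: RHS = 12, y in [5, 8]  -> 2 point(s)
Affine points: 11. Add the point at infinity: total = 12.

#E(F_13) = 12


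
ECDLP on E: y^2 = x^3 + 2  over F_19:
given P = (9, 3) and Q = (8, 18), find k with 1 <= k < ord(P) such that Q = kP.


Enumerate multiples of P until we hit Q = (8, 18):
  1P = (9, 3)
  2P = (12, 18)
  3P = (4, 3)
  4P = (6, 16)
  5P = (8, 18)
Match found at i = 5.

k = 5


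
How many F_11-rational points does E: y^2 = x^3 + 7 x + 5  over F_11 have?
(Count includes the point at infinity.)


For each x in F_11, count y with y^2 = x^3 + 7 x + 5 mod 11:
  x = 0: RHS = 5, y in [4, 7]  -> 2 point(s)
  x = 2: RHS = 5, y in [4, 7]  -> 2 point(s)
  x = 3: RHS = 9, y in [3, 8]  -> 2 point(s)
  x = 4: RHS = 9, y in [3, 8]  -> 2 point(s)
  x = 5: RHS = 0, y in [0]  -> 1 point(s)
  x = 7: RHS = 1, y in [1, 10]  -> 2 point(s)
  x = 8: RHS = 1, y in [1, 10]  -> 2 point(s)
  x = 9: RHS = 5, y in [4, 7]  -> 2 point(s)
Affine points: 15. Add the point at infinity: total = 16.

#E(F_11) = 16


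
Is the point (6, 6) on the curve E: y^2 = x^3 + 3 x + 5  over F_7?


Check whether y^2 = x^3 + 3 x + 5 (mod 7) for (x, y) = (6, 6).
LHS: y^2 = 6^2 mod 7 = 1
RHS: x^3 + 3 x + 5 = 6^3 + 3*6 + 5 mod 7 = 1
LHS = RHS

Yes, on the curve


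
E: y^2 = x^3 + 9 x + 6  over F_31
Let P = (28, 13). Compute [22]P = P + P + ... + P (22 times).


k = 22 = 10110_2 (binary, LSB first: 01101)
Double-and-add from P = (28, 13):
  bit 0 = 0: acc unchanged = O
  bit 1 = 1: acc = O + (7, 28) = (7, 28)
  bit 2 = 1: acc = (7, 28) + (11, 14) = (2, 1)
  bit 3 = 0: acc unchanged = (2, 1)
  bit 4 = 1: acc = (2, 1) + (1, 4) = (6, 11)

22P = (6, 11)


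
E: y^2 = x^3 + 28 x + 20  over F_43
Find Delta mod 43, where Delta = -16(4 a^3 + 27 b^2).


4 a^3 + 27 b^2 = 4*28^3 + 27*20^2 = 87808 + 10800 = 98608
Delta = -16 * (98608) = -1577728
Delta mod 43 = 28

Delta = 28 (mod 43)


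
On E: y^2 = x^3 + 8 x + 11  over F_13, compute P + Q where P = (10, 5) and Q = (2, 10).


P != Q, so use the chord formula.
s = (y2 - y1) / (x2 - x1) = (5) / (5) mod 13 = 1
x3 = s^2 - x1 - x2 mod 13 = 1^2 - 10 - 2 = 2
y3 = s (x1 - x3) - y1 mod 13 = 1 * (10 - 2) - 5 = 3

P + Q = (2, 3)


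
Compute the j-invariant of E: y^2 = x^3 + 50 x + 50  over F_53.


Delta = -16(4 a^3 + 27 b^2) mod 53 = 13
-1728 * (4 a)^3 = -1728 * (4*50)^3 mod 53 = 17
j = 17 * 13^(-1) mod 53 = 38

j = 38 (mod 53)
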